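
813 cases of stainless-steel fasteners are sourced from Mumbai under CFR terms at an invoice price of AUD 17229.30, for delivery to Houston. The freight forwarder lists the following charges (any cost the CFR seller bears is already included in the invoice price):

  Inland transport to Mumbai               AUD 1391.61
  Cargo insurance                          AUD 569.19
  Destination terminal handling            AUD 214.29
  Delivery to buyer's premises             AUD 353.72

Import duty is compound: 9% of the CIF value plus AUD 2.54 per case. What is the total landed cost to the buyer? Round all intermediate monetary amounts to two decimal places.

CFR: the seller pays costs through ocean freight to the destination port, but not insurance.
Already in the invoice (seller's account under CFR): inland to port — exclude.
CIF value = CFR price + insurance = 17229.30 + 569.19 = 17798.49
Ad valorem component: 17798.49 × 9% = 1601.86
Specific component: 813 × 2.54 = 2065.02
Import duty = 1601.86 + 2065.02 = 3666.88
Buyer bears: insurance 569.19 + destination terminal 214.29 + delivery 353.72 + duty 3666.88 = 4804.08
Landed cost = invoice 17229.30 + 4804.08 = 22033.38

Total landed cost: AUD 22033.38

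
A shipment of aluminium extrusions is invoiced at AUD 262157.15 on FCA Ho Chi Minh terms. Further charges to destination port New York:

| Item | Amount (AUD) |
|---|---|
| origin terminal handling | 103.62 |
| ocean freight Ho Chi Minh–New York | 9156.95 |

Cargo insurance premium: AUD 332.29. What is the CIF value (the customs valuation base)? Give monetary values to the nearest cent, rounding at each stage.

CIF = FCA price + pre-shipment costs + freight + insurance
CIF = 262157.15 + 103.62 + 9156.95 + 332.29 = 271750.01

CIF value: AUD 271750.01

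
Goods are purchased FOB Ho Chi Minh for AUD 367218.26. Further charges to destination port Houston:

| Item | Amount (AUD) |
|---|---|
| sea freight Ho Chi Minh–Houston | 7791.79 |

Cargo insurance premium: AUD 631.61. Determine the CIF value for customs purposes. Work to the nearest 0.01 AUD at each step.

CIF value: AUD 375641.66

CIF = FOB price + freight + insurance
CIF = 367218.26 + 7791.79 + 631.61 = 375641.66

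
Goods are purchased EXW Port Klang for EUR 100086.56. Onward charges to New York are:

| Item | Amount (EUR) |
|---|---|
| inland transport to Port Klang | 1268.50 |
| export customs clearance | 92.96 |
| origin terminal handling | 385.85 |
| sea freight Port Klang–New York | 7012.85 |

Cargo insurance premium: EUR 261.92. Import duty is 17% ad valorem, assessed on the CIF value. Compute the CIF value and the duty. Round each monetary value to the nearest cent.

CIF = EXW price + pre-shipment costs + freight + insurance
CIF = 100086.56 + 1268.50 + 92.96 + 385.85 + 7012.85 + 261.92 = 109108.64
Import duty = 109108.64 × 17% = 18548.47

CIF value: EUR 109108.64; import duty: EUR 18548.47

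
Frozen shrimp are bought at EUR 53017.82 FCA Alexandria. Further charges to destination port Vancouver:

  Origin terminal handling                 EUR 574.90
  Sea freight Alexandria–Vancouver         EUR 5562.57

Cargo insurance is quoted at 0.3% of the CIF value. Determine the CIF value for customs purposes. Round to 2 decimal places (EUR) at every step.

CIF value: EUR 59333.29

Let C be the CIF value. C = FCA price + pre-shipment costs + freight + 0.3% × C
C − 0.3% × C = 53017.82 + 574.90 + 5562.57
0.997 × C = 59155.29
C = 59155.29 / 0.997 = 59333.29
Insurance premium = 0.3% × 59333.29 = 178.00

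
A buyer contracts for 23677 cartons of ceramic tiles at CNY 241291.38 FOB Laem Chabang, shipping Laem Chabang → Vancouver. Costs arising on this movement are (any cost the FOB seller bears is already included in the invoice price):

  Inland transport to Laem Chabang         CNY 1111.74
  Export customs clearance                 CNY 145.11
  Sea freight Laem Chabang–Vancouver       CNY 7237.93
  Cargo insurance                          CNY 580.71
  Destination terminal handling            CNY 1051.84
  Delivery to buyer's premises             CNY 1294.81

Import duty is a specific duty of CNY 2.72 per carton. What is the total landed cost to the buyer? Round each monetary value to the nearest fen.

FOB: the seller bears costs until goods are on board at the origin port; the buyer bears freight, insurance and all costs thereafter.
Already in the invoice (seller's account under FOB): inland to port, export clearance — exclude.
CIF value = FOB price + freight + insurance = 241291.38 + 7237.93 + 580.71 = 249110.02
Import duty = 23677 × 2.72 = 64401.44
Buyer bears: freight 7237.93 + insurance 580.71 + destination terminal 1051.84 + delivery 1294.81 + duty 64401.44 = 74566.73
Landed cost = invoice 241291.38 + 74566.73 = 315858.11

Total landed cost: CNY 315858.11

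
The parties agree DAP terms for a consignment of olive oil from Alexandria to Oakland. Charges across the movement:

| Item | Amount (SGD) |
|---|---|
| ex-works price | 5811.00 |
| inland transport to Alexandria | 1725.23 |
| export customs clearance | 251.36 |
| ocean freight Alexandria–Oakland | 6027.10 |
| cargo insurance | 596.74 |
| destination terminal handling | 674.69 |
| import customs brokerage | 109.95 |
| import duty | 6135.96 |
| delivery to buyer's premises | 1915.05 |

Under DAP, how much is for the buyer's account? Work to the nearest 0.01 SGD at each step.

DAP: the seller bears all costs to the named destination except import duty and clearance.
Seller's account: goods 5811.00 + inland to port 1725.23 + export clearance 251.36 + freight 6027.10 + insurance 596.74 + destination terminal 674.69 + delivery 1915.05 = 17001.17
Buyer's account: brokerage 109.95 + duty 6135.96 = 6245.91

Buyer's account: SGD 6245.91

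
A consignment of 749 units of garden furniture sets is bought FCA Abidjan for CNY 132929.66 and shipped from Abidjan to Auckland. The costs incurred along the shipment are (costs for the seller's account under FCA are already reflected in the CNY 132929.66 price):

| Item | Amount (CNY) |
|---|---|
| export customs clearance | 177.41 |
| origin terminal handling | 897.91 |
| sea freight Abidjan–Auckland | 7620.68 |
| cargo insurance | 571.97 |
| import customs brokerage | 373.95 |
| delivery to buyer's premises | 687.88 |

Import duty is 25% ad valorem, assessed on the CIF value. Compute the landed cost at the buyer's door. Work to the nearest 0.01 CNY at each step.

Total landed cost: CNY 178587.11

FCA: the seller delivers export-cleared goods to the carrier; the buyer bears costs from that point.
Already in the invoice (seller's account under FCA): export clearance — exclude.
CIF value = FCA price + origin terminal + freight + insurance = 132929.66 + 897.91 + 7620.68 + 571.97 = 142020.22
Import duty = 142020.22 × 25% = 35505.06
Buyer bears: origin terminal 897.91 + freight 7620.68 + insurance 571.97 + brokerage 373.95 + delivery 687.88 + duty 35505.06 = 45657.45
Landed cost = invoice 132929.66 + 45657.45 = 178587.11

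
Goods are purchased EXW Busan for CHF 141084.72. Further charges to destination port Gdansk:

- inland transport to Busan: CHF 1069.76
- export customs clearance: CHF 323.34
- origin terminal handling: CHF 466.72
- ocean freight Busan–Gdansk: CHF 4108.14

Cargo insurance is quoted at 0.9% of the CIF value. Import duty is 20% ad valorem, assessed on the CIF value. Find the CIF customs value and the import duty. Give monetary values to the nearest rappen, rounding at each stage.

Let C be the CIF value. C = EXW price + pre-shipment costs + freight + 0.9% × C
C − 0.9% × C = 141084.72 + 1069.76 + 323.34 + 466.72 + 4108.14
0.991 × C = 147052.68
C = 147052.68 / 0.991 = 148388.17
Insurance premium = 0.9% × 148388.17 = 1335.49
Import duty = 148388.17 × 20% = 29677.63

CIF value: CHF 148388.17; import duty: CHF 29677.63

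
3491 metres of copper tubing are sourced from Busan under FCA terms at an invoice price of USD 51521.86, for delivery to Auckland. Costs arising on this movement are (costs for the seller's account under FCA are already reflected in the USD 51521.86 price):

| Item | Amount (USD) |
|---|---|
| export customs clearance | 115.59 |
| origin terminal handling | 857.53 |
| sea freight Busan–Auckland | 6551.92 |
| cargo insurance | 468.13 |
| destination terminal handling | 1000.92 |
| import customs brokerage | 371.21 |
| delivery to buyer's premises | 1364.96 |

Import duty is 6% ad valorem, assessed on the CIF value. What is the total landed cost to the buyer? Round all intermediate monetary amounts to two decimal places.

FCA: the seller delivers export-cleared goods to the carrier; the buyer bears costs from that point.
Already in the invoice (seller's account under FCA): export clearance — exclude.
CIF value = FCA price + origin terminal + freight + insurance = 51521.86 + 857.53 + 6551.92 + 468.13 = 59399.44
Import duty = 59399.44 × 6% = 3563.97
Buyer bears: origin terminal 857.53 + freight 6551.92 + insurance 468.13 + destination terminal 1000.92 + brokerage 371.21 + delivery 1364.96 + duty 3563.97 = 14178.64
Landed cost = invoice 51521.86 + 14178.64 = 65700.50

Total landed cost: USD 65700.50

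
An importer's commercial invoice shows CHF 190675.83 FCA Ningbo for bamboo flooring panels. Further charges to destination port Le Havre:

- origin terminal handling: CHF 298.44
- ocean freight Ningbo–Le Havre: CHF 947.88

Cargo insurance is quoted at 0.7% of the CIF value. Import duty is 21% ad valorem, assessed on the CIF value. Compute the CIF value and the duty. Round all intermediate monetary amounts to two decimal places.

Let C be the CIF value. C = FCA price + pre-shipment costs + freight + 0.7% × C
C − 0.7% × C = 190675.83 + 298.44 + 947.88
0.993 × C = 191922.15
C = 191922.15 / 0.993 = 193275.08
Insurance premium = 0.7% × 193275.08 = 1352.93
Import duty = 193275.08 × 21% = 40587.77

CIF value: CHF 193275.08; import duty: CHF 40587.77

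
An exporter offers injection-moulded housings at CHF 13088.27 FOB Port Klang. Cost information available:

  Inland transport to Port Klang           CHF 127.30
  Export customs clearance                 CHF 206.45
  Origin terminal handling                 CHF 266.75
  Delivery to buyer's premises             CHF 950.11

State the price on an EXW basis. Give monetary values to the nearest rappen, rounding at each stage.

Not relevant to the conversion: delivery — on the buyer under both terms; not part of either seller's price.
From FOB to EXW, the seller no longer bears: inland to port, export clearance, origin terminal.
EXW price = 13088.27 − 127.30 − 206.45 − 266.75 = 12487.77

EXW price: CHF 12487.77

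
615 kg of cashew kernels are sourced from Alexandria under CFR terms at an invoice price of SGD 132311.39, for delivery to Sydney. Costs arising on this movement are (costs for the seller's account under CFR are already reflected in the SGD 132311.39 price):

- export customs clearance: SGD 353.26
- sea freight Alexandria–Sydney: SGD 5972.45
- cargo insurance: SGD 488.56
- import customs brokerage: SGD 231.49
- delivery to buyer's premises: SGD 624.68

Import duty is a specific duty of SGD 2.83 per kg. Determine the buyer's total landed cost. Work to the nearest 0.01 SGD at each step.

Total landed cost: SGD 135396.57

CFR: the seller pays costs through ocean freight to the destination port, but not insurance.
Already in the invoice (seller's account under CFR): export clearance, freight — exclude.
CIF value = CFR price + insurance = 132311.39 + 488.56 = 132799.95
Import duty = 615 × 2.83 = 1740.45
Buyer bears: insurance 488.56 + brokerage 231.49 + delivery 624.68 + duty 1740.45 = 3085.18
Landed cost = invoice 132311.39 + 3085.18 = 135396.57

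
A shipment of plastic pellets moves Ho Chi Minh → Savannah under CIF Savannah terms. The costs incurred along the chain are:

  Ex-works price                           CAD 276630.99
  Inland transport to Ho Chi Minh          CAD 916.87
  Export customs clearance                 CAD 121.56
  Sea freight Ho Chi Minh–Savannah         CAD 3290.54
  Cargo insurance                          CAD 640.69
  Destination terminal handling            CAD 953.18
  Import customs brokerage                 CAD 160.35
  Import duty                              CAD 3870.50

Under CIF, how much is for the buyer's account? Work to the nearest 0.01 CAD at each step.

Buyer's account: CAD 4984.03

CIF: the seller pays costs through ocean freight and marine insurance to the destination port.
Seller's account: goods 276630.99 + inland to port 916.87 + export clearance 121.56 + freight 3290.54 + insurance 640.69 = 281600.65
Buyer's account: destination terminal 953.18 + brokerage 160.35 + duty 3870.50 = 4984.03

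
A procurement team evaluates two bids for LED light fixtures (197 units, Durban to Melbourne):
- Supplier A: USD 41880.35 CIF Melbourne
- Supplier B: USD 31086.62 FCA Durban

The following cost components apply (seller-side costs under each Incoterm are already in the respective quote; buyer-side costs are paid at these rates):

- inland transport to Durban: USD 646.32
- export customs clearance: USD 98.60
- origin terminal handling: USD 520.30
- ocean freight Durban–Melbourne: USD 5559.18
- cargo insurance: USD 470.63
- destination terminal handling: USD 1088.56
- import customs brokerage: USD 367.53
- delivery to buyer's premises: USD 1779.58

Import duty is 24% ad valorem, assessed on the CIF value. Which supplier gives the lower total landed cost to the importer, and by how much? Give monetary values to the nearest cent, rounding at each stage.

Supplier B is cheaper by USD 5262.08

Supplier A (CIF):
The CIF price already equals the CIF value: 41880.35
Import duty = 41880.35 × 24% = 10051.28
Buyer bears (A): 1088.56 + 367.53 + 1779.58 = 3235.67
Landed cost (A) = invoice 41880.35 + 3235.67 + duty 10051.28 = 55167.30
Supplier B (FCA):
CIF value = FCA price + origin terminal + freight + insurance = 31086.62 + 520.30 + 5559.18 + 470.63 = 37636.73
Import duty = 37636.73 × 24% = 9032.82
Buyer bears (B): 520.30 + 5559.18 + 470.63 + 1088.56 + 367.53 + 1779.58 = 9785.78
Landed cost (B) = invoice 31086.62 + 9785.78 + duty 9032.82 = 49905.22
Difference = |55167.30 − 49905.22| = 5262.08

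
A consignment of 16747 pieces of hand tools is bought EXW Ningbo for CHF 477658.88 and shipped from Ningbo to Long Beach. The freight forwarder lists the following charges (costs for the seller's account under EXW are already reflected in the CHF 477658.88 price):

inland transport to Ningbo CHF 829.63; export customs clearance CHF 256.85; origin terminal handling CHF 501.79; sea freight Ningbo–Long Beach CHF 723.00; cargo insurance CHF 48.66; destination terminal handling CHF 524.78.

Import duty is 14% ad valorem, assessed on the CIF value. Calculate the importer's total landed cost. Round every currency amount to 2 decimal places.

Total landed cost: CHF 547746.22

EXW: the seller makes goods available at their premises; the buyer bears all onward costs.
CIF value = EXW price + inland to port + export clearance + origin terminal + freight + insurance = 477658.88 + 829.63 + 256.85 + 501.79 + 723.00 + 48.66 = 480018.81
Import duty = 480018.81 × 14% = 67202.63
Buyer bears: inland to port 829.63 + export clearance 256.85 + origin terminal 501.79 + freight 723.00 + insurance 48.66 + destination terminal 524.78 + duty 67202.63 = 70087.34
Landed cost = invoice 477658.88 + 70087.34 = 547746.22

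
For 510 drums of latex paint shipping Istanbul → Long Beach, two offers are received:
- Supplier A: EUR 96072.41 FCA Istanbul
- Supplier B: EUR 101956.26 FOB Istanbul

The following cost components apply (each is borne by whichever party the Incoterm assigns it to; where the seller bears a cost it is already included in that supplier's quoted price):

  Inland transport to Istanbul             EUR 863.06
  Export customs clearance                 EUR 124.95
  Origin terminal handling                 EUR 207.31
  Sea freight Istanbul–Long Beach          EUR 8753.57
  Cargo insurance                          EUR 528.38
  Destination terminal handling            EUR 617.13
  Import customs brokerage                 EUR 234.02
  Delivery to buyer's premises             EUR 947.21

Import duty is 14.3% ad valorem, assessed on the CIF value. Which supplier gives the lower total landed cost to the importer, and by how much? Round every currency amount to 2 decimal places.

Supplier A (FCA):
CIF value = FCA price + origin terminal + freight + insurance = 96072.41 + 207.31 + 8753.57 + 528.38 = 105561.67
Import duty = 105561.67 × 14.3% = 15095.32
Buyer bears (A): 207.31 + 8753.57 + 528.38 + 617.13 + 234.02 + 947.21 = 11287.62
Landed cost (A) = invoice 96072.41 + 11287.62 + duty 15095.32 = 122455.35
Supplier B (FOB):
CIF value = FOB price + freight + insurance = 101956.26 + 8753.57 + 528.38 = 111238.21
Import duty = 111238.21 × 14.3% = 15907.06
Buyer bears (B): 8753.57 + 528.38 + 617.13 + 234.02 + 947.21 = 11080.31
Landed cost (B) = invoice 101956.26 + 11080.31 + duty 15907.06 = 128943.63
Difference = |122455.35 − 128943.63| = 6488.28

Supplier A is cheaper by EUR 6488.28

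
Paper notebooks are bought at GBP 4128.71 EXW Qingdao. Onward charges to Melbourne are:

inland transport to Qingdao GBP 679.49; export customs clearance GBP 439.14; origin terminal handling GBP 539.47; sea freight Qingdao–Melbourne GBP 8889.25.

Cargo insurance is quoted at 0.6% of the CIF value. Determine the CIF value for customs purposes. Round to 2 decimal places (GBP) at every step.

CIF value: GBP 14764.65

Let C be the CIF value. C = EXW price + pre-shipment costs + freight + 0.6% × C
C − 0.6% × C = 4128.71 + 679.49 + 439.14 + 539.47 + 8889.25
0.994 × C = 14676.06
C = 14676.06 / 0.994 = 14764.65
Insurance premium = 0.6% × 14764.65 = 88.59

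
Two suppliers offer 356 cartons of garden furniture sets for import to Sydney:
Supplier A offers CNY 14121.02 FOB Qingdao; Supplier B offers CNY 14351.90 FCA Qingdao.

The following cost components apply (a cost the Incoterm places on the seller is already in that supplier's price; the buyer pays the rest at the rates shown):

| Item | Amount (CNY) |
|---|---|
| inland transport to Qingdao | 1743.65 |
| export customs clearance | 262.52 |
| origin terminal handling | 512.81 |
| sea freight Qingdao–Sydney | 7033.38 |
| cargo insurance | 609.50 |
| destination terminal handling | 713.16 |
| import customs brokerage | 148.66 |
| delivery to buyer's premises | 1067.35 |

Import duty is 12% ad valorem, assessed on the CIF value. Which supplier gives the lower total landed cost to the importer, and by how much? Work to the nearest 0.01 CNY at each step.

Supplier A (FOB):
CIF value = FOB price + freight + insurance = 14121.02 + 7033.38 + 609.50 = 21763.90
Import duty = 21763.90 × 12% = 2611.67
Buyer bears (A): 7033.38 + 609.50 + 713.16 + 148.66 + 1067.35 = 9572.05
Landed cost (A) = invoice 14121.02 + 9572.05 + duty 2611.67 = 26304.74
Supplier B (FCA):
CIF value = FCA price + origin terminal + freight + insurance = 14351.90 + 512.81 + 7033.38 + 609.50 = 22507.59
Import duty = 22507.59 × 12% = 2700.91
Buyer bears (B): 512.81 + 7033.38 + 609.50 + 713.16 + 148.66 + 1067.35 = 10084.86
Landed cost (B) = invoice 14351.90 + 10084.86 + duty 2700.91 = 27137.67
Difference = |26304.74 − 27137.67| = 832.93

Supplier A is cheaper by CNY 832.93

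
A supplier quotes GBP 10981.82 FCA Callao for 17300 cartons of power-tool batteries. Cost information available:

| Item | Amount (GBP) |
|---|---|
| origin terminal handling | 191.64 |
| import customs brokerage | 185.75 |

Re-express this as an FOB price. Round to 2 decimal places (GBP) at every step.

Not relevant to the conversion: brokerage — on the buyer under both terms; not part of either seller's price.
From FCA to FOB, the seller additionally bears: origin terminal.
FOB price = 10981.82 + 191.64 = 11173.46

FOB price: GBP 11173.46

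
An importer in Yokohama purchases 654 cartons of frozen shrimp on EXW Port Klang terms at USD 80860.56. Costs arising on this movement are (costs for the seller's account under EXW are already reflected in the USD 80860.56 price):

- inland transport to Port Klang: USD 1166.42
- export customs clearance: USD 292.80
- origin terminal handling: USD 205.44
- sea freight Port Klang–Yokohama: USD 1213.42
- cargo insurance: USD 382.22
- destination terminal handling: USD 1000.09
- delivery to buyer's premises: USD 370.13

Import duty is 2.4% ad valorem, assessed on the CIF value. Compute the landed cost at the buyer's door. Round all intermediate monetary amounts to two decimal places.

EXW: the seller makes goods available at their premises; the buyer bears all onward costs.
CIF value = EXW price + inland to port + export clearance + origin terminal + freight + insurance = 80860.56 + 1166.42 + 292.80 + 205.44 + 1213.42 + 382.22 = 84120.86
Import duty = 84120.86 × 2.4% = 2018.90
Buyer bears: inland to port 1166.42 + export clearance 292.80 + origin terminal 205.44 + freight 1213.42 + insurance 382.22 + destination terminal 1000.09 + delivery 370.13 + duty 2018.90 = 6649.42
Landed cost = invoice 80860.56 + 6649.42 = 87509.98

Total landed cost: USD 87509.98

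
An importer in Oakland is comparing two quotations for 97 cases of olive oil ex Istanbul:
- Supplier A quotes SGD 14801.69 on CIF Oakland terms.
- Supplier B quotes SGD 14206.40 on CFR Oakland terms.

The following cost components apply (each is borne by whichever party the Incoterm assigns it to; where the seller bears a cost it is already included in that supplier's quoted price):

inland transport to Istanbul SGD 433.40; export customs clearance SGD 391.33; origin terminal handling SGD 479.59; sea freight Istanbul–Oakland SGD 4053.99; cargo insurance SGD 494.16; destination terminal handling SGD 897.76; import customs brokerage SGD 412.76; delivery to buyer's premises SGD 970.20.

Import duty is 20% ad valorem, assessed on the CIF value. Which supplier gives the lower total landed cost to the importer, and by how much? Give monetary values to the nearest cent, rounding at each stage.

Supplier B is cheaper by SGD 121.36

Supplier A (CIF):
The CIF price already equals the CIF value: 14801.69
Import duty = 14801.69 × 20% = 2960.34
Buyer bears (A): 897.76 + 412.76 + 970.20 = 2280.72
Landed cost (A) = invoice 14801.69 + 2280.72 + duty 2960.34 = 20042.75
Supplier B (CFR):
CIF value = CFR price + insurance = 14206.40 + 494.16 = 14700.56
Import duty = 14700.56 × 20% = 2940.11
Buyer bears (B): 494.16 + 897.76 + 412.76 + 970.20 = 2774.88
Landed cost (B) = invoice 14206.40 + 2774.88 + duty 2940.11 = 19921.39
Difference = |20042.75 − 19921.39| = 121.36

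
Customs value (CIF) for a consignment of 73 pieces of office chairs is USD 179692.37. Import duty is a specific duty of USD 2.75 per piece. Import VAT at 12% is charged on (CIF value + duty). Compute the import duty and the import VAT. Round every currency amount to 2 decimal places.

Import duty = 73 × 2.75 = 200.75
VAT base = CIF + duty = 179692.37 + 200.75 = 179893.12
Import VAT = 179893.12 × 12% = 21587.17

Import duty: USD 200.75; import VAT: USD 21587.17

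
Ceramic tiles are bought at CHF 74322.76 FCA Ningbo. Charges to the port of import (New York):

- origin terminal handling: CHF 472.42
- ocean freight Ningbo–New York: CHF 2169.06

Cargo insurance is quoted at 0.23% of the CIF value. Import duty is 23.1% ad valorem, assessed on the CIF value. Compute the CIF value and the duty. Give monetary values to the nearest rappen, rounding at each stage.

CIF value: CHF 77141.67; import duty: CHF 17819.73

Let C be the CIF value. C = FCA price + pre-shipment costs + freight + 0.23% × C
C − 0.23% × C = 74322.76 + 472.42 + 2169.06
0.9977 × C = 76964.24
C = 76964.24 / 0.9977 = 77141.67
Insurance premium = 0.23% × 77141.67 = 177.43
Import duty = 77141.67 × 23.1% = 17819.73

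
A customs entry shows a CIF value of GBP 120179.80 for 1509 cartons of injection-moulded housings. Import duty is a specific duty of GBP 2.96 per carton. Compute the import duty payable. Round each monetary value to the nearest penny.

Import duty = 1509 × 2.96 = 4466.64

Import duty: GBP 4466.64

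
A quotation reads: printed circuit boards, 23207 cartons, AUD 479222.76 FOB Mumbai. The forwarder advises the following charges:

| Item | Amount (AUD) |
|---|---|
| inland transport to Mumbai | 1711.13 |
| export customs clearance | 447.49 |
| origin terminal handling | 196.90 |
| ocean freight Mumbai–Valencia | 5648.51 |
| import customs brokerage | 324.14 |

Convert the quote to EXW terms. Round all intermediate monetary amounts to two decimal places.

EXW price: AUD 476867.24

Not relevant to the conversion: brokerage, freight — on the buyer under both terms; not part of either seller's price.
From FOB to EXW, the seller no longer bears: inland to port, export clearance, origin terminal.
EXW price = 479222.76 − 1711.13 − 447.49 − 196.90 = 476867.24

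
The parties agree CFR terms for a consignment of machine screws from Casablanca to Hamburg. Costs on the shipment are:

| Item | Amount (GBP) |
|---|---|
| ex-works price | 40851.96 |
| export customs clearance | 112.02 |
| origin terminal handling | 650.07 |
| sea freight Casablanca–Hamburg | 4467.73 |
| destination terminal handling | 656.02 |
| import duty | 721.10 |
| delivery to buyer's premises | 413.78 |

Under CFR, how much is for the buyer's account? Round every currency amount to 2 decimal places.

CFR: the seller pays costs through ocean freight to the destination port, but not insurance.
Seller's account: goods 40851.96 + export clearance 112.02 + origin terminal 650.07 + freight 4467.73 = 46081.78
Buyer's account: destination terminal 656.02 + duty 721.10 + delivery 413.78 = 1790.90

Buyer's account: GBP 1790.90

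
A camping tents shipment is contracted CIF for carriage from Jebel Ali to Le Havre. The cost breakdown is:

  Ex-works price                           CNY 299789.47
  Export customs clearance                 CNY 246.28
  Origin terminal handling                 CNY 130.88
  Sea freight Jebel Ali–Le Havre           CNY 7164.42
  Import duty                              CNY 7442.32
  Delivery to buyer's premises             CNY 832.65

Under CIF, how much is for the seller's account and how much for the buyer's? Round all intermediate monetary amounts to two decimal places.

CIF: the seller pays costs through ocean freight and marine insurance to the destination port.
Seller's account: goods 299789.47 + export clearance 246.28 + origin terminal 130.88 + freight 7164.42 = 307331.05
Buyer's account: duty 7442.32 + delivery 832.65 = 8274.97

Seller: CNY 307331.05; buyer: CNY 8274.97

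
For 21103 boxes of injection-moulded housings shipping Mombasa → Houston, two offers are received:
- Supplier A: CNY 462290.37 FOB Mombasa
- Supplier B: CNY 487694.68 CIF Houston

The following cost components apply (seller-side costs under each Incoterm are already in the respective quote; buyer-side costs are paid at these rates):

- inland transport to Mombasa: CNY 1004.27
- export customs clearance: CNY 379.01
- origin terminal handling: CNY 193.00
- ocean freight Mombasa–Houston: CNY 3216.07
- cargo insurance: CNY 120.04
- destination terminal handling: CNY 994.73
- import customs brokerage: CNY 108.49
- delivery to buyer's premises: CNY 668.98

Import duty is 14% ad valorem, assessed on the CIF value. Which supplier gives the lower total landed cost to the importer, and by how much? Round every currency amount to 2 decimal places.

Supplier A is cheaper by CNY 25157.75

Supplier A (FOB):
CIF value = FOB price + freight + insurance = 462290.37 + 3216.07 + 120.04 = 465626.48
Import duty = 465626.48 × 14% = 65187.71
Buyer bears (A): 3216.07 + 120.04 + 994.73 + 108.49 + 668.98 = 5108.31
Landed cost (A) = invoice 462290.37 + 5108.31 + duty 65187.71 = 532586.39
Supplier B (CIF):
The CIF price already equals the CIF value: 487694.68
Import duty = 487694.68 × 14% = 68277.26
Buyer bears (B): 994.73 + 108.49 + 668.98 = 1772.20
Landed cost (B) = invoice 487694.68 + 1772.20 + duty 68277.26 = 557744.14
Difference = |532586.39 − 557744.14| = 25157.75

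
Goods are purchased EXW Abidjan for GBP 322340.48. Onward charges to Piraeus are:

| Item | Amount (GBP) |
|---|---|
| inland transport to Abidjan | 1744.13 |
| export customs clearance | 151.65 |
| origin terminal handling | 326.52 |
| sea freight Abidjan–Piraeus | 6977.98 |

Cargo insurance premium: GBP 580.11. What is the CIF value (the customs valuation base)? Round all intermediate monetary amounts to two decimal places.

CIF = EXW price + pre-shipment costs + freight + insurance
CIF = 322340.48 + 1744.13 + 151.65 + 326.52 + 6977.98 + 580.11 = 332120.87

CIF value: GBP 332120.87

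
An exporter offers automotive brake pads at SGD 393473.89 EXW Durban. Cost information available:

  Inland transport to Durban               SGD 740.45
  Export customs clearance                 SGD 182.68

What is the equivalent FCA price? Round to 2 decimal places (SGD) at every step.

From EXW to FCA, the seller additionally bears: inland to port, export clearance.
FCA price = 393473.89 + 740.45 + 182.68 = 394397.02

FCA price: SGD 394397.02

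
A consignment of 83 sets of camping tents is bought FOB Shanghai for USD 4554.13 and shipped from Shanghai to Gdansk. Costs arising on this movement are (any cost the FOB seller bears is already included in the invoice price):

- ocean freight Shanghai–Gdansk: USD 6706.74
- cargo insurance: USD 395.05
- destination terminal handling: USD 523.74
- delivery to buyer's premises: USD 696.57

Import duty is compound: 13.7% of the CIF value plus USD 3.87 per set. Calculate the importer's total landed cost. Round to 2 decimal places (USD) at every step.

Total landed cost: USD 14794.30

FOB: the seller bears costs until goods are on board at the origin port; the buyer bears freight, insurance and all costs thereafter.
CIF value = FOB price + freight + insurance = 4554.13 + 6706.74 + 395.05 = 11655.92
Ad valorem component: 11655.92 × 13.7% = 1596.86
Specific component: 83 × 3.87 = 321.21
Import duty = 1596.86 + 321.21 = 1918.07
Buyer bears: freight 6706.74 + insurance 395.05 + destination terminal 523.74 + delivery 696.57 + duty 1918.07 = 10240.17
Landed cost = invoice 4554.13 + 10240.17 = 14794.30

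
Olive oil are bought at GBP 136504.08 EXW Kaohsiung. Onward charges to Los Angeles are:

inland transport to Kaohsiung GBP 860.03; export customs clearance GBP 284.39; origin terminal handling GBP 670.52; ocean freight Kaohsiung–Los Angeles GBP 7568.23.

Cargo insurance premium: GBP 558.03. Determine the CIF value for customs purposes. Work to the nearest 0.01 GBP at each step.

CIF value: GBP 146445.28

CIF = EXW price + pre-shipment costs + freight + insurance
CIF = 136504.08 + 860.03 + 284.39 + 670.52 + 7568.23 + 558.03 = 146445.28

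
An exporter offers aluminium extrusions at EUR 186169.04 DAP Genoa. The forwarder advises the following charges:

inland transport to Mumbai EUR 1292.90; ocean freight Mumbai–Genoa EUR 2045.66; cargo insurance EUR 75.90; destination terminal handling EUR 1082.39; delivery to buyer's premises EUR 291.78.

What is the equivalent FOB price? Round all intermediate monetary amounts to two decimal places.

FOB price: EUR 182673.31

Not relevant to the conversion: inland to port — on the seller under both DAP and FOB; already in the DAP price and stays in the FOB price.
From DAP to FOB, the seller no longer bears: freight, insurance, destination terminal, delivery.
FOB price = 186169.04 − 2045.66 − 75.90 − 1082.39 − 291.78 = 182673.31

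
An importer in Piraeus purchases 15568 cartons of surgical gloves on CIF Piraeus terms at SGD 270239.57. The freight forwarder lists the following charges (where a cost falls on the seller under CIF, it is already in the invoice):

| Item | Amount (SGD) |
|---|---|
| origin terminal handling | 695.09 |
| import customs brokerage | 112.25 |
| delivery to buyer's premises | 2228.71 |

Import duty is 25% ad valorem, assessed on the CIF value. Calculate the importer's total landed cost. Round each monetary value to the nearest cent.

CIF: the seller pays costs through ocean freight and marine insurance to the destination port.
Already in the invoice (seller's account under CIF): origin terminal — exclude.
The CIF price already equals the CIF value: 270239.57
Import duty = 270239.57 × 25% = 67559.89
Buyer bears: brokerage 112.25 + delivery 2228.71 + duty 67559.89 = 69900.85
Landed cost = invoice 270239.57 + 69900.85 = 340140.42

Total landed cost: SGD 340140.42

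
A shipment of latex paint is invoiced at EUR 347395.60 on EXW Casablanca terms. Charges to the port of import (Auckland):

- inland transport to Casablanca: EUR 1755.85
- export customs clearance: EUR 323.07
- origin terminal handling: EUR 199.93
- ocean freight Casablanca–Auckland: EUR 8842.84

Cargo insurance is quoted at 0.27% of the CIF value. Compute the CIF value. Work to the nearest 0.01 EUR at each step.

Let C be the CIF value. C = EXW price + pre-shipment costs + freight + 0.27% × C
C − 0.27% × C = 347395.60 + 1755.85 + 323.07 + 199.93 + 8842.84
0.9973 × C = 358517.29
C = 358517.29 / 0.9973 = 359487.91
Insurance premium = 0.27% × 359487.91 = 970.62

CIF value: EUR 359487.91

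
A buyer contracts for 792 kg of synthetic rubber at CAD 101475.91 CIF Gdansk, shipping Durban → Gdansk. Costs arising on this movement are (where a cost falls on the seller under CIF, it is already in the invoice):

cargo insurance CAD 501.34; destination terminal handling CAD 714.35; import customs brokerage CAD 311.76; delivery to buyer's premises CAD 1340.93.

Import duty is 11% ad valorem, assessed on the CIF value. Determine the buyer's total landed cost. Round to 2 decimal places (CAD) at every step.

CIF: the seller pays costs through ocean freight and marine insurance to the destination port.
Already in the invoice (seller's account under CIF): insurance — exclude.
The CIF price already equals the CIF value: 101475.91
Import duty = 101475.91 × 11% = 11162.35
Buyer bears: destination terminal 714.35 + brokerage 311.76 + delivery 1340.93 + duty 11162.35 = 13529.39
Landed cost = invoice 101475.91 + 13529.39 = 115005.30

Total landed cost: CAD 115005.30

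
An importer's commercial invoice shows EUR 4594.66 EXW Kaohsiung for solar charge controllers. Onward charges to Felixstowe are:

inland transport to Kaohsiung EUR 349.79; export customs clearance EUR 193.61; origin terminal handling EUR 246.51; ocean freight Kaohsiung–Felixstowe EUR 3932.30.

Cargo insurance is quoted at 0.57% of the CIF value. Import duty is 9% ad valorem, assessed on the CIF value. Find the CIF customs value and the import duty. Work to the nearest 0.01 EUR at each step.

Let C be the CIF value. C = EXW price + pre-shipment costs + freight + 0.57% × C
C − 0.57% × C = 4594.66 + 349.79 + 193.61 + 246.51 + 3932.30
0.9943 × C = 9316.87
C = 9316.87 / 0.9943 = 9370.28
Insurance premium = 0.57% × 9370.28 = 53.41
Import duty = 9370.28 × 9% = 843.33

CIF value: EUR 9370.28; import duty: EUR 843.33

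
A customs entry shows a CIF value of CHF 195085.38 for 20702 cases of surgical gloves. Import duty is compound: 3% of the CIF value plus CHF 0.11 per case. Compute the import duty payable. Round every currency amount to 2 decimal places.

Ad valorem component: 195085.38 × 3% = 5852.56
Specific component: 20702 × 0.11 = 2277.22
Import duty = 5852.56 + 2277.22 = 8129.78

Import duty: CHF 8129.78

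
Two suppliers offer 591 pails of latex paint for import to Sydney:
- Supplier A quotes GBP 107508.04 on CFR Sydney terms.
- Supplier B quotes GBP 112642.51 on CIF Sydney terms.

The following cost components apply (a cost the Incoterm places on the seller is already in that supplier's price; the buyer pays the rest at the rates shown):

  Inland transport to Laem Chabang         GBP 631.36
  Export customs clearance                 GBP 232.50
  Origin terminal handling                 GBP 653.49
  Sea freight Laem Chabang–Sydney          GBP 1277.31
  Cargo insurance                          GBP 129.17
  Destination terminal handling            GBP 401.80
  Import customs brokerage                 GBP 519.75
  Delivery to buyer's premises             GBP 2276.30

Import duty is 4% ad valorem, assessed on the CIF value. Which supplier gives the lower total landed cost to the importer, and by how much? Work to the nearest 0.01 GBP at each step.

Supplier A (CFR):
CIF value = CFR price + insurance = 107508.04 + 129.17 = 107637.21
Import duty = 107637.21 × 4% = 4305.49
Buyer bears (A): 129.17 + 401.80 + 519.75 + 2276.30 = 3327.02
Landed cost (A) = invoice 107508.04 + 3327.02 + duty 4305.49 = 115140.55
Supplier B (CIF):
The CIF price already equals the CIF value: 112642.51
Import duty = 112642.51 × 4% = 4505.70
Buyer bears (B): 401.80 + 519.75 + 2276.30 = 3197.85
Landed cost (B) = invoice 112642.51 + 3197.85 + duty 4505.70 = 120346.06
Difference = |115140.55 − 120346.06| = 5205.51

Supplier A is cheaper by GBP 5205.51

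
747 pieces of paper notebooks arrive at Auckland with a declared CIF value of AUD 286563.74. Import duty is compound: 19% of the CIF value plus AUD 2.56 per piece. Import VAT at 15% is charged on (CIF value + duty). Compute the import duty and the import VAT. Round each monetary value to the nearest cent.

Import duty: AUD 56359.43; import VAT: AUD 51438.48

Ad valorem component: 286563.74 × 19% = 54447.11
Specific component: 747 × 2.56 = 1912.32
Import duty = 54447.11 + 1912.32 = 56359.43
VAT base = CIF + duty = 286563.74 + 56359.43 = 342923.17
Import VAT = 342923.17 × 15% = 51438.48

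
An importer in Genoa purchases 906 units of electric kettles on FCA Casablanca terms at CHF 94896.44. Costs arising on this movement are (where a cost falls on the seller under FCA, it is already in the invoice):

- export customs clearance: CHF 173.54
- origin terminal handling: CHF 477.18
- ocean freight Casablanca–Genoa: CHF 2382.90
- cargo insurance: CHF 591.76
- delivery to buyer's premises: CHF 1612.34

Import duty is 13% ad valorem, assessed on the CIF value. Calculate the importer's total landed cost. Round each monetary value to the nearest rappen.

FCA: the seller delivers export-cleared goods to the carrier; the buyer bears costs from that point.
Already in the invoice (seller's account under FCA): export clearance — exclude.
CIF value = FCA price + origin terminal + freight + insurance = 94896.44 + 477.18 + 2382.90 + 591.76 = 98348.28
Import duty = 98348.28 × 13% = 12785.28
Buyer bears: origin terminal 477.18 + freight 2382.90 + insurance 591.76 + delivery 1612.34 + duty 12785.28 = 17849.46
Landed cost = invoice 94896.44 + 17849.46 = 112745.90

Total landed cost: CHF 112745.90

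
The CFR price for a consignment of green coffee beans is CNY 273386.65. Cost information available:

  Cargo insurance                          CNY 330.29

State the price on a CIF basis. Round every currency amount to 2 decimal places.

From CFR to CIF, the seller additionally bears: insurance.
CIF price = 273386.65 + 330.29 = 273716.94

CIF price: CNY 273716.94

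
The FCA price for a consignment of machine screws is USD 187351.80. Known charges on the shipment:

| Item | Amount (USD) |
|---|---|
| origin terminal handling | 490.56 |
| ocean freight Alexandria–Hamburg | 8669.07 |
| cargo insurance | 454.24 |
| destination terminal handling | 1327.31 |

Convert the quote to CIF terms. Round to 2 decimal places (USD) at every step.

Not relevant to the conversion: destination terminal — on the buyer under both terms; not part of either seller's price.
From FCA to CIF, the seller additionally bears: origin terminal, freight, insurance.
CIF price = 187351.80 + 490.56 + 8669.07 + 454.24 = 196965.67

CIF price: USD 196965.67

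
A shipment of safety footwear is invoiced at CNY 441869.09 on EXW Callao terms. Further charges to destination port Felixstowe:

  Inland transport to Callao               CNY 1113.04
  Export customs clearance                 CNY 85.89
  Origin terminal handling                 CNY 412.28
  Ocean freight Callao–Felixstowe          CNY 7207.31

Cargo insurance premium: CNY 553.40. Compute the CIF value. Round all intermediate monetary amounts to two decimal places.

CIF value: CNY 451241.01

CIF = EXW price + pre-shipment costs + freight + insurance
CIF = 441869.09 + 1113.04 + 85.89 + 412.28 + 7207.31 + 553.40 = 451241.01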